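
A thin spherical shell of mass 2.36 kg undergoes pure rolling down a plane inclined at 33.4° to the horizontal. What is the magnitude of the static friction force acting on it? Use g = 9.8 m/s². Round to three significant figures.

For this body I = (2/3)MR², i.e. k = I/(MR²) = 2/3.
Along the incline Mg sinθ − f = Ma, and torque about the center fR = Iα = kMR²(a/R) gives f = kMa.
Combining, a = g sinθ/(1+k) and f = kMa = kMg sinθ/(1+k).
f = (2/3) × 2.36 × 9.8 × sin33.4° / 1.667 ≈ 5.09 N.

f ≈ 5.09 N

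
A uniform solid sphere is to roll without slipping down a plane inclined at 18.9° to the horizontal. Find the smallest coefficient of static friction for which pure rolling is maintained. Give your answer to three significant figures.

For this body I = (2/5)MR², i.e. k = I/(MR²) = 0.4.
Newton's second law down the slope: Mg sinθ − f = Ma. The torque equation fR = Iα (with α = a/R) gives f = kMa.
These give a = g sinθ/(1+k) and the required friction f = kMg sinθ/(1+k).
The normal force is N = Mg cosθ, so μ_min = f/N = k tanθ/(1+k).
μ_min = 0.4 × tan18.9° / 1.4 ≈ 0.0978.

μ_min ≈ 0.0978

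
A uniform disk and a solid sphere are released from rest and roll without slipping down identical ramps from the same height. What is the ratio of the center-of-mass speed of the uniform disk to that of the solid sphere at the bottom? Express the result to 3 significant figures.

Each satisfies Mgh = ½(1+k)Mv² with k = I/(MR²), so v ∝ 1/√(1+k).
For the uniform disk k = 0.5; for the solid sphere k = 0.4.
v₁/v₂ = √((1+k₂)/(1+k₁)) = √(1.4/1.5) ≈ 0.966.

v_ratio ≈ 0.966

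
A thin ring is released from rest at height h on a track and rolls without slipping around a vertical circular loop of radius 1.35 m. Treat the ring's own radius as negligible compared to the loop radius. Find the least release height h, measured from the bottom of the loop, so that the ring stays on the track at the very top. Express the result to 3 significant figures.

With I = MR², the ratio k = I/(MR²) is 1.
At the top of the loop, the minimum-contact condition is Mg = Mv_top²/r, so v_top² = gr.
With ω = v/R, the kinetic energy at speed v is ½(1+k)Mv² = Mv².
Energy conservation from release (height h) to the top (height 2r): Mgh = Mg(2r) + M·gr.
Thus h_min = 2r + (1+k)r/2 = r(2 + 2/2) = 1.35 × 3 ≈ 4.05 m.

h_min ≈ 4.05 m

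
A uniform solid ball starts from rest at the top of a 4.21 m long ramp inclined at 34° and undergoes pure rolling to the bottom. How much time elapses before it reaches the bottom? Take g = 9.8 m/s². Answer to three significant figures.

With I = (2/5)MR², the ratio k = I/(MR²) is 0.4.
Translational: Mg sinθ − f = Ma. Rotational about the CM: fR = Iα = kMRa, so f = kMa.
Hence a = g sinθ/(1+k) = 9.8×sin34°/1.4 = 3.914 m/s².
Starting from rest, L = ½at², so t = √(2L/a) = √(2×4.21/3.914) ≈ 1.47 s.

t ≈ 1.47 s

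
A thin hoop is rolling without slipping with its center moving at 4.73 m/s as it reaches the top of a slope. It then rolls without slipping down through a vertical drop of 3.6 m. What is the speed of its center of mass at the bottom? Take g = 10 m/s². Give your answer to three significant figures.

The moment of inertia is MR², giving k ≡ I/(MR²) = 1.
Since it rolls without slipping, ω = v/R and KE = ½Mv² + ½Iω² = ½(1+k)Mv² = Mv².
Energy conservation: Mv₀² + Mgh = Mv², so v² = v₀² + 2gh/(1+k).
v = √(4.73² + 2×10×3.6/2) = √58.37 ≈ 7.64 m/s.

v ≈ 7.64 m/s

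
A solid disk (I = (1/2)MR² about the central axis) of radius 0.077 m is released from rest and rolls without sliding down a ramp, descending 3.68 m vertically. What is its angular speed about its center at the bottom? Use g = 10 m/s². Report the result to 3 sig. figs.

For this body I = (1/2)MR², i.e. k = I/(MR²) = 0.5.
Since it rolls without slipping, ω = v/R and KE = ½Mv² + ½Iω² = ½(1+k)Mv² = (3/4)Mv².
Energy conservation Mgh = ½(1+k)Mv² gives v = √(2gh/(1+k)) = √(2 × 10 × 3.68 / 1.5) = 7.005 m/s.
Then ω = v/R = 7.005 / 0.077 ≈ 91.0 rad/s.

ω ≈ 91.0 rad/s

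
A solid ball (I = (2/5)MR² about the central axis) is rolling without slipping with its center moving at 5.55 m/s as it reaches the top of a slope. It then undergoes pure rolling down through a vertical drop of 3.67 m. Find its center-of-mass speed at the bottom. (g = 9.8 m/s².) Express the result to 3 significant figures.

For this body I = (2/5)MR², i.e. k = I/(MR²) = 0.4.
The rolling condition ω = v/R makes the rotational term ½I(v/R)² = ½kMv², so KE_total = ½(1+k)Mv² = (7/10)Mv².
Conserving energy between top and bottom: (7/10)Mv² = (7/10)Mv₀² + Mgh, hence v² = v₀² + 2gh/(1+k).
v = √(5.55² + 2×9.8×3.67/1.4) = √82.18 ≈ 9.07 m/s.

v ≈ 9.07 m/s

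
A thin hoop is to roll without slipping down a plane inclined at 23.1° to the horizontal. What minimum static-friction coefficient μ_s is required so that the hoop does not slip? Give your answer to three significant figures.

μ_min ≈ 0.213

Here I = MR², so the shape factor k = I/(MR²) = 1.
Along the incline Mg sinθ − f = Ma, and torque about the center fR = Iα = kMR²(a/R) gives f = kMa.
These give a = g sinθ/(1+k) and the required friction f = kMg sinθ/(1+k).
The normal force is N = Mg cosθ, so μ_min = f/N = k tanθ/(1+k).
μ_min = 1 × tan23.1° / 2 ≈ 0.213.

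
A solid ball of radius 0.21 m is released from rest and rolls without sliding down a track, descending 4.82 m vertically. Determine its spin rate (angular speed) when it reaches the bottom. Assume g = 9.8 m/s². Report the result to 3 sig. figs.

With I = (2/5)MR², the ratio k = I/(MR²) is 0.4.
Since it rolls without slipping, ω = v/R and KE = ½Mv² + ½Iω² = ½(1+k)Mv² = (7/10)Mv².
Energy conservation Mgh = ½(1+k)Mv² gives v = √(2gh/(1+k)) = √(2 × 9.8 × 4.82 / 1.4) = 8.215 m/s.
Then ω = v/R = 8.215 / 0.21 ≈ 39.1 rad/s.

ω ≈ 39.1 rad/s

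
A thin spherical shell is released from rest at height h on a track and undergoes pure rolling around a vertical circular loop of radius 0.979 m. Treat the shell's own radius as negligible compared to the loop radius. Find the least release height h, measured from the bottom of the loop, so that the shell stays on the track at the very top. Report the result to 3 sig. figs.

h_min ≈ 2.77 m

With I = (2/3)MR², the ratio k = I/(MR²) is 2/3.
At the top of the loop, the minimum-contact condition is Mg = Mv_top²/r, so v_top² = gr.
With ω = v/R, the kinetic energy at speed v is ½(1+k)Mv² = (5/6)Mv².
Energy conservation from release (height h) to the top (height 2r): Mgh = Mg(2r) + (5/6)M·gr.
Thus h_min = 2r + (1+k)r/2 = r(2 + 1.667/2) = 0.979 × 2.833 ≈ 2.77 m.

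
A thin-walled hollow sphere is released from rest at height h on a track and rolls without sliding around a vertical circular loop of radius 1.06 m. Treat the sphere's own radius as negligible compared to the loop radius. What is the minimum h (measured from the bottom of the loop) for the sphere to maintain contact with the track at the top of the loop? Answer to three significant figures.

Here I = (2/3)MR², so the shape factor k = I/(MR²) = 2/3.
At the top, contact is just lost when gravity alone supplies the centripetal force: Mg = Mv_top²/r, i.e. v_top² = gr.
With ω = v/R, the kinetic energy at speed v is ½(1+k)Mv² = (5/6)Mv².
Energy conservation from release (height h) to the top (height 2r): Mgh = Mg(2r) + (5/6)M·gr.
Thus h_min = 2r + (1+k)r/2 = r(2 + 1.667/2) = 1.06 × 2.833 ≈ 3.00 m.

h_min ≈ 3.00 m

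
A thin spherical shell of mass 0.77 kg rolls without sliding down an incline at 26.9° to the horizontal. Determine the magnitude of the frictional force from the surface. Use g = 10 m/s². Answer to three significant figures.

The moment of inertia is (2/3)MR², giving k ≡ I/(MR²) = 2/3.
Translational: Mg sinθ − f = Ma. Rotational about the CM: fR = Iα = kMRa, so f = kMa.
Combining, a = g sinθ/(1+k) and f = kMa = kMg sinθ/(1+k).
f = (2/3) × 0.77 × 10 × sin26.9° / 1.667 ≈ 1.39 N.

f ≈ 1.39 N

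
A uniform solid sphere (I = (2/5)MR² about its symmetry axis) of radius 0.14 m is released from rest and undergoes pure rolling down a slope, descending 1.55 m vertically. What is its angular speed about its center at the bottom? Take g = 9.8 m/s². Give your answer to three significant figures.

ω ≈ 33.3 rad/s

For this body I = (2/5)MR², i.e. k = I/(MR²) = 0.4.
Pure rolling means v = ωR; then KE = ½Mv² + ½I(v/R)² = ½(1+k)Mv² = (7/10)Mv².
Energy conservation Mgh = ½(1+k)Mv² gives v = √(2gh/(1+k)) = √(2 × 9.8 × 1.55 / 1.4) = 4.658 m/s.
Then ω = v/R = 4.658 / 0.14 ≈ 33.3 rad/s.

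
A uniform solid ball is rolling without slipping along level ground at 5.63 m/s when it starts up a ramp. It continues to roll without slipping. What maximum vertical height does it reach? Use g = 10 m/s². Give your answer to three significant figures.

Here I = (2/5)MR², so the shape factor k = I/(MR²) = 0.4.
The rolling condition ω = v/R makes the rotational term ½I(v/R)² = ½kMv², so KE_total = ½(1+k)Mv² = (7/10)Mv².
At the top the kinetic energy is zero, so (7/10)Mv₀² = Mgh.
Thus h = (1+k)v₀²/(2g) = 1.4 × 5.63² / (2 × 10) ≈ 2.22 m.

h ≈ 2.22 m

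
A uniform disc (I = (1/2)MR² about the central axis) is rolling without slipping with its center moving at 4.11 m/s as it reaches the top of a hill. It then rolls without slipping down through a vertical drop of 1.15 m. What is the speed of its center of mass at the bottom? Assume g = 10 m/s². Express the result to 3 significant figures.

v ≈ 5.68 m/s

The moment of inertia is (1/2)MR², giving k ≡ I/(MR²) = 0.5.
The rolling condition ω = v/R makes the rotational term ½I(v/R)² = ½kMv², so KE_total = ½(1+k)Mv² = (3/4)Mv².
Energy conservation: (3/4)Mv₀² + Mgh = (3/4)Mv², so v² = v₀² + 2gh/(1+k).
v = √(4.11² + 2×10×1.15/1.5) = √32.23 ≈ 5.68 m/s.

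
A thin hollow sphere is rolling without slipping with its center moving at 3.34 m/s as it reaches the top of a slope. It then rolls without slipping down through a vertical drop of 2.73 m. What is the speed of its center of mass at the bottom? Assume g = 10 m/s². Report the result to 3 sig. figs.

The moment of inertia is (2/3)MR², giving k ≡ I/(MR²) = 2/3.
The rolling condition ω = v/R makes the rotational term ½I(v/R)² = ½kMv², so KE_total = ½(1+k)Mv² = (5/6)Mv².
Conserving energy between top and bottom: (5/6)Mv² = (5/6)Mv₀² + Mgh, hence v² = v₀² + 2gh/(1+k).
v = √(3.34² + 2×10×2.73/1.667) = √43.92 ≈ 6.63 m/s.

v ≈ 6.63 m/s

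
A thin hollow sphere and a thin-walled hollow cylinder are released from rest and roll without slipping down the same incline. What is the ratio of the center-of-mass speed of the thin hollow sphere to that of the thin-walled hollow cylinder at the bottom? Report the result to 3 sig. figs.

v_ratio ≈ 1.10

Each satisfies Mgh = ½(1+k)Mv² with k = I/(MR²), so v ∝ 1/√(1+k).
For the thin hollow sphere k = 2/3; for the thin-walled hollow cylinder k = 1.
v₁/v₂ = √((1+k₂)/(1+k₁)) = √(2/1.667) ≈ 1.10.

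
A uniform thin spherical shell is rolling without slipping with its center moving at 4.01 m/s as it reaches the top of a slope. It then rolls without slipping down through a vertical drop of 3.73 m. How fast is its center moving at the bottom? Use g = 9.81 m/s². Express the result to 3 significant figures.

For this body I = (2/3)MR², i.e. k = I/(MR²) = 2/3.
The rolling condition ω = v/R makes the rotational term ½I(v/R)² = ½kMv², so KE_total = ½(1+k)Mv² = (5/6)Mv².
Conserving energy between top and bottom: (5/6)Mv² = (5/6)Mv₀² + Mgh, hence v² = v₀² + 2gh/(1+k).
v = √(4.01² + 2×9.81×3.73/1.667) = √59.99 ≈ 7.75 m/s.

v ≈ 7.75 m/s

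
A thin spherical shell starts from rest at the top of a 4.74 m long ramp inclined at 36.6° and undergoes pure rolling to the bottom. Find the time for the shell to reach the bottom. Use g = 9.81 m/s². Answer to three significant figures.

t ≈ 1.64 s

Here I = (2/3)MR², so the shape factor k = I/(MR²) = 2/3.
Translational: Mg sinθ − f = Ma. Rotational about the CM: fR = Iα = kMRa, so f = kMa.
Hence a = g sinθ/(1+k) = 9.81×sin36.6°/1.667 = 3.509 m/s².
Starting from rest, L = ½at², so t = √(2L/a) = √(2×4.74/3.509) ≈ 1.64 s.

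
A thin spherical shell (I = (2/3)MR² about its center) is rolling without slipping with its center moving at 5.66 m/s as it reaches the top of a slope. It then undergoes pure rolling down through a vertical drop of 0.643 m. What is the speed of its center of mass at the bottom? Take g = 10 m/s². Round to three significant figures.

v ≈ 6.30 m/s

For this body I = (2/3)MR², i.e. k = I/(MR²) = 2/3.
Since it rolls without slipping, ω = v/R and KE = ½Mv² + ½Iω² = ½(1+k)Mv² = (5/6)Mv².
Energy conservation: (5/6)Mv₀² + Mgh = (5/6)Mv², so v² = v₀² + 2gh/(1+k).
v = √(5.66² + 2×10×0.643/1.667) = √39.75 ≈ 6.30 m/s.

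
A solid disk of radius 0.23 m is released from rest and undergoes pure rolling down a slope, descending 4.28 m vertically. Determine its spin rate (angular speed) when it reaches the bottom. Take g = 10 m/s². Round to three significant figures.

ω ≈ 32.8 rad/s

Here I = (1/2)MR², so the shape factor k = I/(MR²) = 0.5.
Since it rolls without slipping, ω = v/R and KE = ½Mv² + ½Iω² = ½(1+k)Mv² = (3/4)Mv².
Energy conservation Mgh = ½(1+k)Mv² gives v = √(2gh/(1+k)) = √(2 × 10 × 4.28 / 1.5) = 7.554 m/s.
Then ω = v/R = 7.554 / 0.23 ≈ 32.8 rad/s.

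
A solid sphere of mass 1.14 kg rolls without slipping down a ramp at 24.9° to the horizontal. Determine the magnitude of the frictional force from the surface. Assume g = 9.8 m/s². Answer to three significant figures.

f ≈ 1.34 N

For this body I = (2/5)MR², i.e. k = I/(MR²) = 0.4.
Translational: Mg sinθ − f = Ma. Rotational about the CM: fR = Iα = kMRa, so f = kMa.
Combining, a = g sinθ/(1+k) and f = kMa = kMg sinθ/(1+k).
f = 0.4 × 1.14 × 9.8 × sin24.9° / 1.4 ≈ 1.34 N.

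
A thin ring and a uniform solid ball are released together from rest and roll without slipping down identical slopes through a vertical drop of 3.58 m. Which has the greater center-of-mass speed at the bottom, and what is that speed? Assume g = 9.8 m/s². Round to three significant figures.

For rolling without slipping, Mgh = ½(1+k)Mv² where k = I/(MR²), so v = √(2gh/(1+k)).
Thin ring: k = 1, giving v = √(2×9.8×3.58/2) = 5.923 m/s.
Uniform solid ball: k = 0.4, giving v = √(2×9.8×3.58/1.4) = 7.08 m/s.
The smaller k wins: the uniform solid ball, at ≈ 7.08 m/s.

the uniform solid ball, at v ≈ 7.08 m/s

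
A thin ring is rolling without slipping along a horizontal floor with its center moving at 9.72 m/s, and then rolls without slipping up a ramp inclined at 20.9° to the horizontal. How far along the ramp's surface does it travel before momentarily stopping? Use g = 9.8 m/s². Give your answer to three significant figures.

d ≈ 27.0 m

With I = MR², the ratio k = I/(MR²) is 1.
Since it rolls without slipping, ω = v/R and KE = ½Mv² + ½Iω² = ½(1+k)Mv² = Mv².
Setting this equal to Mgh gives the vertical rise h = (1+k)v₀²/(2g) = 2×9.72²/(2×9.8) = 9.641 m.
Along the incline, d = h/sinθ = 9.641/sin20.9° ≈ 27.0 m.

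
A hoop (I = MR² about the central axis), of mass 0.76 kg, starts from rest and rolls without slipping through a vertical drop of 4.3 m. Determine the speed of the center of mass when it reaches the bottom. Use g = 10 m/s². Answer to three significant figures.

v ≈ 6.56 m/s

The moment of inertia is MR², giving k ≡ I/(MR²) = 1.
Pure rolling means v = ωR; then KE = ½Mv² + ½I(v/R)² = ½(1+k)Mv² = Mv².
Setting Mgh = Mv² gives v = √(2gh/(1+k)) = √(2·10·4.3/2) ≈ 6.56 m/s.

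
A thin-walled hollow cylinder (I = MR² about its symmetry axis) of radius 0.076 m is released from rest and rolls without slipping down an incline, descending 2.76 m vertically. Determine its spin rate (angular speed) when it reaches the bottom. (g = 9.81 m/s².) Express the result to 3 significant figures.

For this body I = MR², i.e. k = I/(MR²) = 1.
Pure rolling means v = ωR; then KE = ½Mv² + ½I(v/R)² = ½(1+k)Mv² = Mv².
Energy conservation Mgh = ½(1+k)Mv² gives v = √(2gh/(1+k)) = √(2 × 9.81 × 2.76 / 2) = 5.203 m/s.
The angular speed follows from ω = v/R = 5.203/0.076 ≈ 68.5 rad/s.

ω ≈ 68.5 rad/s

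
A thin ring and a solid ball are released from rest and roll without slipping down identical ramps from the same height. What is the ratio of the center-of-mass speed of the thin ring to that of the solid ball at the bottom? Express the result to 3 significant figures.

Each satisfies Mgh = ½(1+k)Mv² with k = I/(MR²), so v ∝ 1/√(1+k).
For the thin ring k = 1; for the solid ball k = 0.4.
v₁/v₂ = √((1+k₂)/(1+k₁)) = √(1.4/2) ≈ 0.837.

v_ratio ≈ 0.837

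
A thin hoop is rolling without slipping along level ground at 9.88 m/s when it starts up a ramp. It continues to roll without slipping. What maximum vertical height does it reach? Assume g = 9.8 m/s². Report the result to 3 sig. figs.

The moment of inertia is MR², giving k ≡ I/(MR²) = 1.
Pure rolling means v = ωR; then KE = ½Mv² + ½I(v/R)² = ½(1+k)Mv² = Mv².
All of this converts to potential energy at the highest point: Mv₀² = Mgh.
Thus h = (1+k)v₀²/(2g) = 2 × 9.88² / (2 × 9.8) ≈ 9.96 m.

h ≈ 9.96 m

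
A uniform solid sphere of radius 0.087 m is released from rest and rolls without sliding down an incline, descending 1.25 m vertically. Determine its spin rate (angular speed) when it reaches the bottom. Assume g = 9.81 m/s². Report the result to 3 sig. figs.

For this body I = (2/5)MR², i.e. k = I/(MR²) = 0.4.
Pure rolling means v = ωR; then KE = ½Mv² + ½I(v/R)² = ½(1+k)Mv² = (7/10)Mv².
Energy conservation Mgh = ½(1+k)Mv² gives v = √(2gh/(1+k)) = √(2 × 9.81 × 1.25 / 1.4) = 4.185 m/s.
Then ω = v/R = 4.185 / 0.087 ≈ 48.1 rad/s.

ω ≈ 48.1 rad/s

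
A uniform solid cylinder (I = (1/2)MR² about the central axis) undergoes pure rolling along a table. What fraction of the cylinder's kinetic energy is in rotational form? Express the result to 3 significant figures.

Here I = (1/2)MR², so the shape factor k = I/(MR²) = 0.5.
Since ω = v/R, the translational part is ½Mv² and the rotational part is ½I(v/R)² = ½kMv²; the total is ½(1+k)Mv².
The rotational fraction is therefore k/(1+k) = 0.5/1.5 ≈ 0.333.

fraction ≈ 0.333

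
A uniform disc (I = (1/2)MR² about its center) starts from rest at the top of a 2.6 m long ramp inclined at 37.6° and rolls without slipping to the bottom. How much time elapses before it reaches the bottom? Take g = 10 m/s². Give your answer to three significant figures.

t ≈ 1.13 s

With I = (1/2)MR², the ratio k = I/(MR²) is 0.5.
Newton's second law down the slope: Mg sinθ − f = Ma. The torque equation fR = Iα (with α = a/R) gives f = kMa.
Hence a = g sinθ/(1+k) = 10×sin37.6°/1.5 = 4.068 m/s².
Starting from rest, L = ½at², so t = √(2L/a) = √(2×2.6/4.068) ≈ 1.13 s.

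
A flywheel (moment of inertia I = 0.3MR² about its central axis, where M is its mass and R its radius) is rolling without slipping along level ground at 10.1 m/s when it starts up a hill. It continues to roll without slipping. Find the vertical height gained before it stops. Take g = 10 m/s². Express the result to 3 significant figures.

With I = 0.3MR², the ratio k = I/(MR²) is 0.3.
The rolling condition ω = v/R makes the rotational term ½I(v/R)² = ½kMv², so KE_total = ½(1+k)Mv² = (13/20)Mv².
All of this converts to potential energy at the highest point: (13/20)Mv₀² = Mgh.
Thus h = (1+k)v₀²/(2g) = 1.3 × 10.1² / (2 × 10) ≈ 6.63 m.

h ≈ 6.63 m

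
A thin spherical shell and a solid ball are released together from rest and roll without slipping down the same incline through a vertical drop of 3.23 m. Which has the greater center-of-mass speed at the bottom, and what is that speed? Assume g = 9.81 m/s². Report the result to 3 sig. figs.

the solid ball, at v ≈ 6.73 m/s

For rolling without slipping, Mgh = ½(1+k)Mv² where k = I/(MR²), so v = √(2gh/(1+k)).
Thin spherical shell: k = 2/3, giving v = √(2×9.81×3.23/1.667) = 6.166 m/s.
Solid ball: k = 0.4, giving v = √(2×9.81×3.23/1.4) = 6.728 m/s.
The smaller k wins: the solid ball, at ≈ 6.73 m/s.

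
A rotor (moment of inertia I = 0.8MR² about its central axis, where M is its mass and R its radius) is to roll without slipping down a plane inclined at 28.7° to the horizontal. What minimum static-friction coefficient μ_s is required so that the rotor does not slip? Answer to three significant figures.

μ_min ≈ 0.243

For this body I = 0.8MR², i.e. k = I/(MR²) = 0.8.
Translational: Mg sinθ − f = Ma. Rotational about the CM: fR = Iα = kMRa, so f = kMa.
These give a = g sinθ/(1+k) and the required friction f = kMg sinθ/(1+k).
With N = Mg cosθ, the no-slip condition f ≤ μN gives μ_min = f/N = k tanθ/(1+k).
μ_min = 0.8 × tan28.7° / 1.8 ≈ 0.243.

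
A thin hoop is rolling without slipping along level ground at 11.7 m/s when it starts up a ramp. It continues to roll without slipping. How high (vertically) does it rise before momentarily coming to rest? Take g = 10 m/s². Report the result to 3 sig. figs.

Here I = MR², so the shape factor k = I/(MR²) = 1.
Since it rolls without slipping, ω = v/R and KE = ½Mv² + ½Iω² = ½(1+k)Mv² = Mv².
At the top the kinetic energy is zero, so Mv₀² = Mgh.
Thus h = (1+k)v₀²/(2g) = 2 × 11.7² / (2 × 10) ≈ 13.7 m.

h ≈ 13.7 m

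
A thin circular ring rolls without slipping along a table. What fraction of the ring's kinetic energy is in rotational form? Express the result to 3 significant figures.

fraction ≈ 0.500

With I = MR², the ratio k = I/(MR²) is 1.
Since ω = v/R, the translational part is ½Mv² and the rotational part is ½I(v/R)² = ½kMv²; the total is ½(1+k)Mv².
The rotational fraction is therefore k/(1+k) = 1/2 ≈ 0.500.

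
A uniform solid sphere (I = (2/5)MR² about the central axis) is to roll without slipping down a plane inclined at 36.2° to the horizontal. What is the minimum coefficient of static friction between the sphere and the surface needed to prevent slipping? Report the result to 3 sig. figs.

μ_min ≈ 0.209

The moment of inertia is (2/5)MR², giving k ≡ I/(MR²) = 0.4.
Translational: Mg sinθ − f = Ma. Rotational about the CM: fR = Iα = kMRa, so f = kMa.
These give a = g sinθ/(1+k) and the required friction f = kMg sinθ/(1+k).
With N = Mg cosθ, the no-slip condition f ≤ μN gives μ_min = f/N = k tanθ/(1+k).
μ_min = 0.4 × tan36.2° / 1.4 ≈ 0.209.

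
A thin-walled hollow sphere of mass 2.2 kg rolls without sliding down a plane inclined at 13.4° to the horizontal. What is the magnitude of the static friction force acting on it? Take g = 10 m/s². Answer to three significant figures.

For this body I = (2/3)MR², i.e. k = I/(MR²) = 2/3.
Translational: Mg sinθ − f = Ma. Rotational about the CM: fR = Iα = kMRa, so f = kMa.
Combining, a = g sinθ/(1+k) and f = kMa = kMg sinθ/(1+k).
f = (2/3) × 2.2 × 10 × sin13.4° / 1.667 ≈ 2.04 N.

f ≈ 2.04 N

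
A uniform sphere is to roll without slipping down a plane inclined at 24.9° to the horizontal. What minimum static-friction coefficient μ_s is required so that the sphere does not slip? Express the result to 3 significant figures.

μ_min ≈ 0.133

With I = (2/5)MR², the ratio k = I/(MR²) is 0.4.
Newton's second law down the slope: Mg sinθ − f = Ma. The torque equation fR = Iα (with α = a/R) gives f = kMa.
These give a = g sinθ/(1+k) and the required friction f = kMg sinθ/(1+k).
With N = Mg cosθ, the no-slip condition f ≤ μN gives μ_min = f/N = k tanθ/(1+k).
μ_min = 0.4 × tan24.9° / 1.4 ≈ 0.133.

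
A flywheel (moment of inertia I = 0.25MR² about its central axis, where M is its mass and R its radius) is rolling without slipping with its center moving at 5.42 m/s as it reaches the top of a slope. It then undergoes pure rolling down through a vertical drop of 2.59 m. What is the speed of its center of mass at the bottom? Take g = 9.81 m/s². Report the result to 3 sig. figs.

v ≈ 8.37 m/s

With I = 0.25MR², the ratio k = I/(MR²) is 0.25.
Since it rolls without slipping, ω = v/R and KE = ½Mv² + ½Iω² = ½(1+k)Mv² = (5/8)Mv².
Conserving energy between top and bottom: (5/8)Mv² = (5/8)Mv₀² + Mgh, hence v² = v₀² + 2gh/(1+k).
v = √(5.42² + 2×9.81×2.59/1.25) = √70.03 ≈ 8.37 m/s.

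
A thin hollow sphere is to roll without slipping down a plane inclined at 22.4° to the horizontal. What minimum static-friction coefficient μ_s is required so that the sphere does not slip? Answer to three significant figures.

μ_min ≈ 0.165

The moment of inertia is (2/3)MR², giving k ≡ I/(MR²) = 2/3.
Translational: Mg sinθ − f = Ma. Rotational about the CM: fR = Iα = kMRa, so f = kMa.
These give a = g sinθ/(1+k) and the required friction f = kMg sinθ/(1+k).
With N = Mg cosθ, the no-slip condition f ≤ μN gives μ_min = f/N = k tanθ/(1+k).
μ_min = (2/3) × tan22.4° / 1.667 ≈ 0.165.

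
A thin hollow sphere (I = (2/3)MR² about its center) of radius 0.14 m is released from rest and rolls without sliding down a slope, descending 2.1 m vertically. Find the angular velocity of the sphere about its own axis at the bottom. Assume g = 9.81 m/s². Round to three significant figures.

ω ≈ 35.5 rad/s

For this body I = (2/3)MR², i.e. k = I/(MR²) = 2/3.
Pure rolling means v = ωR; then KE = ½Mv² + ½I(v/R)² = ½(1+k)Mv² = (5/6)Mv².
Energy conservation Mgh = ½(1+k)Mv² gives v = √(2gh/(1+k)) = √(2 × 9.81 × 2.1 / 1.667) = 4.972 m/s.
Then ω = v/R = 4.972 / 0.14 ≈ 35.5 rad/s.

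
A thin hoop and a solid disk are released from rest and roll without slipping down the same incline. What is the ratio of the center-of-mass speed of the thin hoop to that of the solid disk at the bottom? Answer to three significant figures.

v_ratio ≈ 0.866

Each satisfies Mgh = ½(1+k)Mv² with k = I/(MR²), so v ∝ 1/√(1+k).
For the thin hoop k = 1; for the solid disk k = 0.5.
v₁/v₂ = √((1+k₂)/(1+k₁)) = √(1.5/2) ≈ 0.866.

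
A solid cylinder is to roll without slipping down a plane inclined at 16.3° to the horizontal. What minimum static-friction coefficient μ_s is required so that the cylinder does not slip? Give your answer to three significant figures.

μ_min ≈ 0.0975

The moment of inertia is (1/2)MR², giving k ≡ I/(MR²) = 0.5.
Along the incline Mg sinθ − f = Ma, and torque about the center fR = Iα = kMR²(a/R) gives f = kMa.
These give a = g sinθ/(1+k) and the required friction f = kMg sinθ/(1+k).
The normal force is N = Mg cosθ, so μ_min = f/N = k tanθ/(1+k).
μ_min = 0.5 × tan16.3° / 1.5 ≈ 0.0975.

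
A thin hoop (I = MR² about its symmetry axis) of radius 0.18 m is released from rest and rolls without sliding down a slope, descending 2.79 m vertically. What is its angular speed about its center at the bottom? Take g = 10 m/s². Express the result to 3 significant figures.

ω ≈ 29.3 rad/s

For this body I = MR², i.e. k = I/(MR²) = 1.
Rolling without slipping gives ω = v/R, so the total kinetic energy is ½Mv² + ½Iω² = ½(1+k)Mv² = Mv².
Energy conservation Mgh = ½(1+k)Mv² gives v = √(2gh/(1+k)) = √(2 × 10 × 2.79 / 2) = 5.282 m/s.
Then ω = v/R = 5.282 / 0.18 ≈ 29.3 rad/s.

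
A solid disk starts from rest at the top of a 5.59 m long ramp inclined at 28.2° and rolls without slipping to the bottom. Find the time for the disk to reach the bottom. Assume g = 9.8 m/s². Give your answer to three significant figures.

t ≈ 1.90 s

The moment of inertia is (1/2)MR², giving k ≡ I/(MR²) = 0.5.
Translational: Mg sinθ − f = Ma. Rotational about the CM: fR = Iα = kMRa, so f = kMa.
Hence a = g sinθ/(1+k) = 9.8×sin28.2°/1.5 = 3.087 m/s².
Starting from rest, L = ½at², so t = √(2L/a) = √(2×5.59/3.087) ≈ 1.90 s.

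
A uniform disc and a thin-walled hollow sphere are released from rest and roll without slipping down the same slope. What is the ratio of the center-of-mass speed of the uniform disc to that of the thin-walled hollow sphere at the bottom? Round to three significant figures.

v_ratio ≈ 1.05

Each satisfies Mgh = ½(1+k)Mv² with k = I/(MR²), so v ∝ 1/√(1+k).
For the uniform disc k = 0.5; for the thin-walled hollow sphere k = 2/3.
v₁/v₂ = √((1+k₂)/(1+k₁)) = √(1.667/1.5) ≈ 1.05.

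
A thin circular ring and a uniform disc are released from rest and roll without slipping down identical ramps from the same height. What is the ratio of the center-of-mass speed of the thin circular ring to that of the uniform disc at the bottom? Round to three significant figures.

v_ratio ≈ 0.866

Each satisfies Mgh = ½(1+k)Mv² with k = I/(MR²), so v ∝ 1/√(1+k).
For the thin circular ring k = 1; for the uniform disc k = 0.5.
v₁/v₂ = √((1+k₂)/(1+k₁)) = √(1.5/2) ≈ 0.866.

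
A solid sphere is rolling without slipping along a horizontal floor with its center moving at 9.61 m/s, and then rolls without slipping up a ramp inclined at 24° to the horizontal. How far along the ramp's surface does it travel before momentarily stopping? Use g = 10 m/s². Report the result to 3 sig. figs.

Here I = (2/5)MR², so the shape factor k = I/(MR²) = 0.4.
The rolling condition ω = v/R makes the rotational term ½I(v/R)² = ½kMv², so KE_total = ½(1+k)Mv² = (7/10)Mv².
Setting this equal to Mgh gives the vertical rise h = (1+k)v₀²/(2g) = 1.4×9.61²/(2×10) = 6.465 m.
The distance along the slope is d = h/sinθ = 6.465/sin24° ≈ 15.9 m.

d ≈ 15.9 m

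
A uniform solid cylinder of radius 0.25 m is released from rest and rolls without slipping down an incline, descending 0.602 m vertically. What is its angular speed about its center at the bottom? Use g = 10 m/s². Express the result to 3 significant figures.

ω ≈ 11.3 rad/s

For this body I = (1/2)MR², i.e. k = I/(MR²) = 0.5.
Pure rolling means v = ωR; then KE = ½Mv² + ½I(v/R)² = ½(1+k)Mv² = (3/4)Mv².
Energy conservation Mgh = ½(1+k)Mv² gives v = √(2gh/(1+k)) = √(2 × 10 × 0.602 / 1.5) = 2.833 m/s.
The angular speed follows from ω = v/R = 2.833/0.25 ≈ 11.3 rad/s.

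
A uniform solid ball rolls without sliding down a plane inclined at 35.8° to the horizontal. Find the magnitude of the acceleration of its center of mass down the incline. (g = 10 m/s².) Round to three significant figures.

With I = (2/5)MR², the ratio k = I/(MR²) is 0.4.
Translational: Mg sinθ − f = Ma. Rotational about the CM: fR = Iα = kMRa, so f = kMa.
Eliminating f: Mg sinθ = (1+k)Ma, so a = g sinθ/(1+k) = 10 × sin35.8° / 1.4 ≈ 4.18 m/s².

a ≈ 4.18 m/s²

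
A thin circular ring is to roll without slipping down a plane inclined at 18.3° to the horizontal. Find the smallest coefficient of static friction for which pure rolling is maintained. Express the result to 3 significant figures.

For this body I = MR², i.e. k = I/(MR²) = 1.
Newton's second law down the slope: Mg sinθ − f = Ma. The torque equation fR = Iα (with α = a/R) gives f = kMa.
These give a = g sinθ/(1+k) and the required friction f = kMg sinθ/(1+k).
With N = Mg cosθ, the no-slip condition f ≤ μN gives μ_min = f/N = k tanθ/(1+k).
μ_min = 1 × tan18.3° / 2 ≈ 0.165.

μ_min ≈ 0.165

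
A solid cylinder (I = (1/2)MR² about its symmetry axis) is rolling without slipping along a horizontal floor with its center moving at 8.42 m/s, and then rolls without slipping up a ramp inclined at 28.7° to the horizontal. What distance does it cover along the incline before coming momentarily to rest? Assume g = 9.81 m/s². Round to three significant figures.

Here I = (1/2)MR², so the shape factor k = I/(MR²) = 0.5.
Rolling without slipping gives ω = v/R, so the total kinetic energy is ½Mv² + ½Iω² = ½(1+k)Mv² = (3/4)Mv².
Setting this equal to Mgh gives the vertical rise h = (1+k)v₀²/(2g) = 1.5×8.42²/(2×9.81) = 5.42 m.
Along the incline, d = h/sinθ = 5.42/sin28.7° ≈ 11.3 m.

d ≈ 11.3 m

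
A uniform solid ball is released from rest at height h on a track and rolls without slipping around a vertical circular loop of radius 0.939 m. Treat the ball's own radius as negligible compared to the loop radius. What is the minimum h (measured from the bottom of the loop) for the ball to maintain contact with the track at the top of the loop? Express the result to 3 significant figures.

h_min ≈ 2.54 m

With I = (2/5)MR², the ratio k = I/(MR²) is 0.4.
At the top of the loop, the minimum-contact condition is Mg = Mv_top²/r, so v_top² = gr.
With ω = v/R, the kinetic energy at speed v is ½(1+k)Mv² = (7/10)Mv².
Energy conservation from release (height h) to the top (height 2r): Mgh = Mg(2r) + (7/10)M·gr.
Thus h_min = 2r + (1+k)r/2 = r(2 + 1.4/2) = 0.939 × 2.7 ≈ 2.54 m.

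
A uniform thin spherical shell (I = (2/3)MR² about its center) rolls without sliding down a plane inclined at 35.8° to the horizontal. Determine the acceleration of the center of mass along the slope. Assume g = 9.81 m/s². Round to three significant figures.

a ≈ 3.44 m/s²

The moment of inertia is (2/3)MR², giving k ≡ I/(MR²) = 2/3.
Newton's second law down the slope: Mg sinθ − f = Ma. The torque equation fR = Iα (with α = a/R) gives f = kMa.
Eliminating f: Mg sinθ = (1+k)Ma, so a = g sinθ/(1+k) = 9.81 × sin35.8° / 1.667 ≈ 3.44 m/s².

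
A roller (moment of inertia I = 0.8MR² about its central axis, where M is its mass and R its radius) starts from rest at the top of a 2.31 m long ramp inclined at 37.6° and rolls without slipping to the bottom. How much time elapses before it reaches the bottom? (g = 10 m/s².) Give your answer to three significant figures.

With I = 0.8MR², the ratio k = I/(MR²) is 0.8.
Along the incline Mg sinθ − f = Ma, and torque about the center fR = Iα = kMR²(a/R) gives f = kMa.
Hence a = g sinθ/(1+k) = 10×sin37.6°/1.8 = 3.39 m/s².
Starting from rest, L = ½at², so t = √(2L/a) = √(2×2.31/3.39) ≈ 1.17 s.

t ≈ 1.17 s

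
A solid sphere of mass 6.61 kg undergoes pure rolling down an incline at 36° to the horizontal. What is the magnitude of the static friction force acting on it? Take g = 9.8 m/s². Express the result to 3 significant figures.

f ≈ 10.9 N

For this body I = (2/5)MR², i.e. k = I/(MR²) = 0.4.
Newton's second law down the slope: Mg sinθ − f = Ma. The torque equation fR = Iα (with α = a/R) gives f = kMa.
Combining, a = g sinθ/(1+k) and f = kMa = kMg sinθ/(1+k).
f = 0.4 × 6.61 × 9.8 × sin36° / 1.4 ≈ 10.9 N.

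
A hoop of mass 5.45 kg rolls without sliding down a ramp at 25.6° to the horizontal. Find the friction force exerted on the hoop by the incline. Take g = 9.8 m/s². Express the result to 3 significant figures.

The moment of inertia is MR², giving k ≡ I/(MR²) = 1.
Newton's second law down the slope: Mg sinθ − f = Ma. The torque equation fR = Iα (with α = a/R) gives f = kMa.
Combining, a = g sinθ/(1+k) and f = kMa = kMg sinθ/(1+k).
f = 1 × 5.45 × 9.8 × sin25.6° / 2 ≈ 11.5 N.

f ≈ 11.5 N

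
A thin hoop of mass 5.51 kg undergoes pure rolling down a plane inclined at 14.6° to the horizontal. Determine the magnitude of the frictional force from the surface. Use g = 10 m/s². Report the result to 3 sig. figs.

With I = MR², the ratio k = I/(MR²) is 1.
Newton's second law down the slope: Mg sinθ − f = Ma. The torque equation fR = Iα (with α = a/R) gives f = kMa.
Combining, a = g sinθ/(1+k) and f = kMa = kMg sinθ/(1+k).
f = 1 × 5.51 × 10 × sin14.6° / 2 ≈ 6.94 N.

f ≈ 6.94 N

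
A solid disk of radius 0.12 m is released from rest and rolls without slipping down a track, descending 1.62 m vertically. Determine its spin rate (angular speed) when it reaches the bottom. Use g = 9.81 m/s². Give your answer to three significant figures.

ω ≈ 38.4 rad/s

The moment of inertia is (1/2)MR², giving k ≡ I/(MR²) = 0.5.
The rolling condition ω = v/R makes the rotational term ½I(v/R)² = ½kMv², so KE_total = ½(1+k)Mv² = (3/4)Mv².
Energy conservation Mgh = ½(1+k)Mv² gives v = √(2gh/(1+k)) = √(2 × 9.81 × 1.62 / 1.5) = 4.603 m/s.
Then ω = v/R = 4.603 / 0.12 ≈ 38.4 rad/s.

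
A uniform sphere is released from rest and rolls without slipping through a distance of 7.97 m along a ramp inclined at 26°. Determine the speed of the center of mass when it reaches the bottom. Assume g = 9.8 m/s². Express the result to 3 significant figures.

v ≈ 6.99 m/s

Here I = (2/5)MR², so the shape factor k = I/(MR²) = 0.4.
Since it rolls without slipping, ω = v/R and KE = ½Mv² + ½Iω² = ½(1+k)Mv² = (7/10)Mv².
The vertical drop is h = L sinθ = 7.97 × sin26° = 3.494 m.
Setting Mgh = (7/10)Mv² gives v = √(2gh/(1+k)) = √(2·9.8·3.494/1.4) ≈ 6.99 m/s.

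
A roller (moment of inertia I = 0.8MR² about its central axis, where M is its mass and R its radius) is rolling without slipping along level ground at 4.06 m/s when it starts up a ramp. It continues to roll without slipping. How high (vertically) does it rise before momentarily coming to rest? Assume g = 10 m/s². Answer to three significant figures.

The moment of inertia is 0.8MR², giving k ≡ I/(MR²) = 0.8.
Rolling without slipping gives ω = v/R, so the total kinetic energy is ½Mv² + ½Iω² = ½(1+k)Mv² = (9/10)Mv².
At the top the kinetic energy is zero, so (9/10)Mv₀² = Mgh.
Thus h = (1+k)v₀²/(2g) = 1.8 × 4.06² / (2 × 10) ≈ 1.48 m.

h ≈ 1.48 m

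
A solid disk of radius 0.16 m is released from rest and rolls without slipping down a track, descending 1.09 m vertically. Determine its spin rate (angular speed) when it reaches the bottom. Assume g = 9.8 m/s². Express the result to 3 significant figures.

For this body I = (1/2)MR², i.e. k = I/(MR²) = 0.5.
The rolling condition ω = v/R makes the rotational term ½I(v/R)² = ½kMv², so KE_total = ½(1+k)Mv² = (3/4)Mv².
Energy conservation Mgh = ½(1+k)Mv² gives v = √(2gh/(1+k)) = √(2 × 9.8 × 1.09 / 1.5) = 3.774 m/s.
Then ω = v/R = 3.774 / 0.16 ≈ 23.6 rad/s.

ω ≈ 23.6 rad/s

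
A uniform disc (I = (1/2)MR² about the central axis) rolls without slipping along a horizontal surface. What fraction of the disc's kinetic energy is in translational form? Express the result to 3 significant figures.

The moment of inertia is (1/2)MR², giving k ≡ I/(MR²) = 0.5.
With ω = v/R, KE_trans = ½Mv² and KE_rot = ½Iω² = ½kMv², so KE_total = ½(1+k)Mv².
The translational fraction is therefore 1/(1+k) = 1/1.5 ≈ 0.667.

fraction ≈ 0.667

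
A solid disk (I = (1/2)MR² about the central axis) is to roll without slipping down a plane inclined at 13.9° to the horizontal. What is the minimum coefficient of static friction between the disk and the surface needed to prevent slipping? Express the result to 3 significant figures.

μ_min ≈ 0.0825

The moment of inertia is (1/2)MR², giving k ≡ I/(MR²) = 0.5.
Translational: Mg sinθ − f = Ma. Rotational about the CM: fR = Iα = kMRa, so f = kMa.
These give a = g sinθ/(1+k) and the required friction f = kMg sinθ/(1+k).
With N = Mg cosθ, the no-slip condition f ≤ μN gives μ_min = f/N = k tanθ/(1+k).
μ_min = 0.5 × tan13.9° / 1.5 ≈ 0.0825.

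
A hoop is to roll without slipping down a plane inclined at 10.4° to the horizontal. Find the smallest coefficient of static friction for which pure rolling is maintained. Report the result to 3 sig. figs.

Here I = MR², so the shape factor k = I/(MR²) = 1.
Newton's second law down the slope: Mg sinθ − f = Ma. The torque equation fR = Iα (with α = a/R) gives f = kMa.
These give a = g sinθ/(1+k) and the required friction f = kMg sinθ/(1+k).
With N = Mg cosθ, the no-slip condition f ≤ μN gives μ_min = f/N = k tanθ/(1+k).
μ_min = 1 × tan10.4° / 2 ≈ 0.0918.

μ_min ≈ 0.0918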